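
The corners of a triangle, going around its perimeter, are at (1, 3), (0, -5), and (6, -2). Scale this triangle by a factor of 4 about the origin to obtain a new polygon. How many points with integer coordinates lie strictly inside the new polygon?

By the shoelace formula, twice the signed area is |(1·(-5) − 0·3) + (0·(-2) − 6·(-5)) + (6·3 − 1·(-2))| = 45, so the area is 22.5.
The number of boundary lattice points is Σ gcd(|Δx|,|Δy|) = gcd(1,8) + gcd(6,3) + gcd(5,5) = 1+3+5 = 9.
Scaling by 4 multiplies the area by 4² = 16 (so the new area is 360) and multiplies the boundary lattice-point count by 4, giving 36.
By Pick's theorem, the interior count of the dilated polygon is 360 − 36/2 + 1 = 343.

343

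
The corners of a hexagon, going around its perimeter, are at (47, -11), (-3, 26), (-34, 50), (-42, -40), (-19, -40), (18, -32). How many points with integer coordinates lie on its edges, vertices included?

Along each edge there are gcd(|Δx|,|Δy|)+1 lattice points, so counting each shared vertex once the boundary has gcd(50,37) + gcd(31,24) + gcd(8,90) + gcd(23,0) + gcd(37,8) + gcd(29,21) = 1+1+2+23+1+1 = 29.

29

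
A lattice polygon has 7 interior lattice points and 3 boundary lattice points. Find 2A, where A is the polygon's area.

By Pick's theorem, A = I + B/2 − 1 = 7 + 3/2 − 1 = 15/2.
Hence 2A = 15.

15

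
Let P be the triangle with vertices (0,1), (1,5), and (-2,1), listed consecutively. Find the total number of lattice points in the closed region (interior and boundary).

7

Using the shoelace formula, 2A = |[0·5 − 1·1] + [1·1 − (-2)·5] + [(-2)·1 − 0·1]| = 8, so the area is 4.
Along each edge there are gcd(|Δx|,|Δy|)+1 lattice points, so counting each shared vertex once the boundary has gcd(1,4) + gcd(3,4) + gcd(2,0) = 1+1+2 = 4.
Pick's theorem gives I = A − B/2 + 1 = 4 − 4/2 + 1 = 3, so the closed region contains I + B = 3 + 4 = 7 lattice points.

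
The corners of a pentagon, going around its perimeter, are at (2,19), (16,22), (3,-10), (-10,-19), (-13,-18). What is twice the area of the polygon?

921

Using the shoelace formula, 2A = |[2·22 − 16·19] + [16·(-10) − 3·22] + [3·(-19) − (-10)·(-10)] + [(-10)·(-18) − (-13)·(-19)] + [(-13)·19 − 2·(-18)]| = 921, so the area is 460.5.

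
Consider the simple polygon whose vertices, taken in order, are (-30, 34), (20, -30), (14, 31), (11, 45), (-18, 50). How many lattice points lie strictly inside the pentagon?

1895

The shoelace formula gives twice the area as |[(-30)·(-30) − 20·34] + [20·31 − 14·(-30)] + [14·45 − 11·31] + [11·50 − (-18)·45] + [(-18)·34 − (-30)·50]| = 3797, so the area is 1898.5.
Along each edge there are gcd(|Δx|,|Δy|)+1 lattice points, so counting each shared vertex once the boundary has gcd(50,64) + gcd(6,61) + gcd(3,14) + gcd(29,5) + gcd(12,16) = 2+1+1+1+4 = 9.
Pick's theorem gives I = A − B/2 + 1 = 1898.5 − 9/2 + 1 = 1895.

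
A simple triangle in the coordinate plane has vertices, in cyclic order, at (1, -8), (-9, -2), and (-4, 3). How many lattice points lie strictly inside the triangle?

By the shoelace formula, twice the signed area is |(1·(-2) − (-9)·(-8)) + ((-9)·3 − (-4)·(-2)) + ((-4)·(-8) − 1·3)| = 80, so the area is 40.
Along each edge there are gcd(|Δx|,|Δy|)+1 lattice points, so counting each shared vertex once the boundary has gcd(10,6) + gcd(5,5) + gcd(5,11) = 2+5+1 = 8.
Pick's theorem gives I = A − B/2 + 1 = 40 − 8/2 + 1 = 37.

37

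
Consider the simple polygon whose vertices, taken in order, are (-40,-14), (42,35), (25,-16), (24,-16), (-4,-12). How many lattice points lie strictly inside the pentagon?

1564

By the shoelace formula, twice the signed area is |((-40)·35 − 42·(-14)) + (42·(-16) − 25·35) + (25·(-16) − 24·(-16)) + (24·(-12) − (-4)·(-16)) + ((-4)·(-14) − (-40)·(-12))| = 3151, so the area is 3151/2.
Summing gcd(|Δx|,|Δy|) over the edges gives the boundary count: gcd(82,49) + gcd(17,51) + gcd(1,0) + gcd(28,4) + gcd(36,2) = 1+17+1+4+2 = 25.
By Pick's theorem A = I + B/2 − 1, so I = 3151/2 − 25/2 + 1 = 1564.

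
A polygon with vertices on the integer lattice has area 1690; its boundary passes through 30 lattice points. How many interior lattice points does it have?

From Pick's theorem, I = A − B/2 + 1 = 1690 − 30/2 + 1 = 1676.

1676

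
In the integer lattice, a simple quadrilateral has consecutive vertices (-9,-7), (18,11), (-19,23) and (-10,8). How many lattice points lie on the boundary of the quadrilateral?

14

The number of boundary lattice points is Σ gcd(|Δx|,|Δy|) = gcd(27,18) + gcd(37,12) + gcd(9,15) + gcd(1,15) = 9+1+3+1 = 14.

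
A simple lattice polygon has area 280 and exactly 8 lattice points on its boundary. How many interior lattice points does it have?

Pick's theorem A = I + B/2 − 1 rearranges to I = A − B/2 + 1 = 280 − 8/2 + 1 = 277.

277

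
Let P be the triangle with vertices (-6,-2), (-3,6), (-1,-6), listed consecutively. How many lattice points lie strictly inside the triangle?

25

Using the shoelace formula, 2A = |[(-6)·6 − (-3)·(-2)] + [(-3)·(-6) − (-1)·6] + [(-1)·(-2) − (-6)·(-6)]| = 52, so the area is 26.
The number of boundary lattice points is Σ gcd(|Δx|,|Δy|) = gcd(3,8) + gcd(2,12) + gcd(5,4) = 1+2+1 = 4.
Pick's theorem gives I = A − B/2 + 1 = 26 − 4/2 + 1 = 25.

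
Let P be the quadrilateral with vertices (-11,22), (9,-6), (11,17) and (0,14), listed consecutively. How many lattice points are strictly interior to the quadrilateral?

195

By the shoelace formula, twice the signed area is |((-11)·(-6) − 9·22) + (9·17 − 11·(-6)) + (11·14 − 0·17) + (0·22 − (-11)·14)| = 395, so the area is 395/2.
The number of boundary lattice points is Σ gcd(|Δx|,|Δy|) = gcd(20,28) + gcd(2,23) + gcd(11,3) + gcd(11,8) = 4+1+1+1 = 7.
Pick's theorem gives I = A − B/2 + 1 = 395/2 − 7/2 + 1 = 195.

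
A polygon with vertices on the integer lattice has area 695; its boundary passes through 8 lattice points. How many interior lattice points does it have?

From Pick's theorem, I = A − B/2 + 1 = 695 − 8/2 + 1 = 692.

692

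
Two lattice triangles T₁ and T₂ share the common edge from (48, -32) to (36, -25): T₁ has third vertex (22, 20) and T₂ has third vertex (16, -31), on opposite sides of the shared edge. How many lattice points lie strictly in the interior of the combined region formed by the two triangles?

The union is the simple quadrilateral with vertices (48, -32), (22, 20), (36, -25), (16, -31) in order.
The shoelace formula gives twice the area as |[48·20 − 22·(-32)] + [22·(-25) − 36·20] + [36·(-31) − 16·(-25)] + [16·(-32) − 48·(-31)]| = 654, so the area is 327.
Summing gcd(|Δx|,|Δy|) over the edges gives the boundary count: gcd(26,52) + gcd(14,45) + gcd(20,6) + gcd(32,1) = 26+1+2+1 = 30.
By Pick's theorem I = A − B/2 + 1 = 327 − 30/2 + 1 = 313.

313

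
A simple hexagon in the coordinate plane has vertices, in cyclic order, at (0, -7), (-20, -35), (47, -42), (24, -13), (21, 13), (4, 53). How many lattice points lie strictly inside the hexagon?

The shoelace formula gives twice the area as |[0·(-35) − (-20)·(-7)] + [(-20)·(-42) − 47·(-35)] + [47·(-13) − 24·(-42)] + [24·13 − 21·(-13)] + [21·53 − 4·13] + [4·(-7) − 0·53]| = 4360, so the area is 2180.
Summing gcd(|Δx|,|Δy|) over the edges gives the boundary count: gcd(20,28) + gcd(67,7) + gcd(23,29) + gcd(3,26) + gcd(17,40) + gcd(4,60) = 4+1+1+1+1+4 = 12.
By Pick's theorem A = I + B/2 − 1, so I = 2180 − 12/2 + 1 = 2175.

2175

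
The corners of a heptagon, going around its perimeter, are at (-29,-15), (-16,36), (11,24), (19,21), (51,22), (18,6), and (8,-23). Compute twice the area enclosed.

Using the shoelace formula, 2A = |[(-29)·36 − (-16)·(-15)] + [(-16)·24 − 11·36] + [11·21 − 19·24] + [19·22 − 51·21] + [51·6 − 18·22] + [18·(-23) − 8·6] + [8·(-15) − (-29)·(-23)]| = 4281, so the area is 2140.5.

4281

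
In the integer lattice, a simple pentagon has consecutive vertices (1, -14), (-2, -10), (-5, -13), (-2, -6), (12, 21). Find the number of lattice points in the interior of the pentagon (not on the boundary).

106

By the shoelace formula, twice the signed area is |[1·(-10) − (-2)·(-14)] + [(-2)·(-13) − (-5)·(-10)] + [(-5)·(-6) − (-2)·(-13)] + [(-2)·21 − 12·(-6)] + [12·(-14) − 1·21]| = 217, so the area is 108.5.
Summing gcd(|Δx|,|Δy|) over the edges gives the boundary count: gcd(3,4) + gcd(3,3) + gcd(3,7) + gcd(14,27) + gcd(11,35) = 1+3+1+1+1 = 7.
Pick's theorem gives I = A − B/2 + 1 = 108.5 − 7/2 + 1 = 106.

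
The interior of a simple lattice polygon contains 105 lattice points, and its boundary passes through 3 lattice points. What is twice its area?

211

By Pick's theorem, A = I + B/2 − 1 = 105 + 3/2 − 1 = 211/2.
Hence 2A = 211.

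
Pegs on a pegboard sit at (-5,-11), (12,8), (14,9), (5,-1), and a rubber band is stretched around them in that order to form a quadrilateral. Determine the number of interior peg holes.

By the shoelace formula, twice the signed area is |((-5)·8 − 12·(-11)) + (12·9 − 14·8) + (14·(-1) − 5·9) + (5·(-11) − (-5)·(-1))| = 31, so the area is 31/2.
Along each edge there are gcd(|Δx|,|Δy|)+1 lattice points, so counting each shared vertex once the boundary has gcd(17,19) + gcd(2,1) + gcd(9,10) + gcd(10,10) = 1+1+1+10 = 13.
Pick's theorem gives I = A − B/2 + 1 = 31/2 − 13/2 + 1 = 10.

10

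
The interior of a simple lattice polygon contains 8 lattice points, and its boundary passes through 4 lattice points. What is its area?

Pick's theorem states A = I + B/2 − 1, so A = 8 + 4/2 − 1 = 9.

9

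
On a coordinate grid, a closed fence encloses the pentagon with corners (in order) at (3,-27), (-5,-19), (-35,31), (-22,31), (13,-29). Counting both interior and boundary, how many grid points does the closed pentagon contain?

Using the shoelace formula, 2A = |[3·(-19) − (-5)·(-27)] + [(-5)·31 − (-35)·(-19)] + [(-35)·31 − (-22)·31] + [(-22)·(-29) − 13·31] + [13·(-27) − 3·(-29)]| = 1444, so the area is 722.
Along each edge there are gcd(|Δx|,|Δy|)+1 lattice points, so counting each shared vertex once the boundary has gcd(8,8) + gcd(30,50) + gcd(13,0) + gcd(35,60) + gcd(10,2) = 8+10+13+5+2 = 38.
Pick's theorem gives I = A − B/2 + 1 = 722 − 38/2 + 1 = 704, so the closed region contains I + B = 704 + 38 = 742 lattice points.

742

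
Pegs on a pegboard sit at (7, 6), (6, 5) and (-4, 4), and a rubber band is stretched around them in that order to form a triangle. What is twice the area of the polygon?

By the shoelace formula, twice the signed area is |(7·5 − 6·6) + (6·4 − (-4)·5) + ((-4)·6 − 7·4)| = 9, so the area is 9/2.

9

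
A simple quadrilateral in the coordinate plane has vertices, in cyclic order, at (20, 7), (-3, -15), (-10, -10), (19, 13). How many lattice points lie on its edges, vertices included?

4

Along each edge there are gcd(|Δx|,|Δy|)+1 lattice points, so counting each shared vertex once the boundary has gcd(23,22) + gcd(7,5) + gcd(29,23) + gcd(1,6) = 1+1+1+1 = 4.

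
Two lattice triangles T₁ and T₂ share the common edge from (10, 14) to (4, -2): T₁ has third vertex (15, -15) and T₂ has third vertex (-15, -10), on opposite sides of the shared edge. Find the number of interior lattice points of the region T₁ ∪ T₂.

The union is the simple quadrilateral with vertices (10, 14), (15, -15), (4, -2), (-15, -10) in order.
Using the shoelace formula, 2A = |(10·(-15) − 15·14) + (15·(-2) − 4·(-15)) + (4·(-10) − (-15)·(-2)) + ((-15)·14 − 10·(-10))| = 510, so the area is 255.
Along each edge there are gcd(|Δx|,|Δy|)+1 lattice points, so counting each shared vertex once the boundary has gcd(5,29) + gcd(11,13) + gcd(19,8) + gcd(25,24) = 1+1+1+1 = 4.
By Pick's theorem I = A − B/2 + 1 = 255 − 4/2 + 1 = 254.

254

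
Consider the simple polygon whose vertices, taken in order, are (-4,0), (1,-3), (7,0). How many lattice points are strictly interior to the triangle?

10

By the shoelace formula, twice the signed area is |((-4)·(-3) − 1·0) + (1·0 − 7·(-3)) + (7·0 − (-4)·0)| = 33, so the area is 33/2.
The number of boundary lattice points is Σ gcd(|Δx|,|Δy|) = gcd(5,3) + gcd(6,3) + gcd(11,0) = 1+3+11 = 15.
Pick's theorem gives I = A − B/2 + 1 = 33/2 − 15/2 + 1 = 10.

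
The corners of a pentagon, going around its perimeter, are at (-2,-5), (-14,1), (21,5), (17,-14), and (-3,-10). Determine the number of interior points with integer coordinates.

Using the shoelace formula, 2A = |[(-2)·1 − (-14)·(-5)] + [(-14)·5 − 21·1] + [21·(-14) − 17·5] + [17·(-10) − (-3)·(-14)] + [(-3)·(-5) − (-2)·(-10)]| = 759, so the area is 379.5.
Along each edge there are gcd(|Δx|,|Δy|)+1 lattice points, so counting each shared vertex once the boundary has gcd(12,6) + gcd(35,4) + gcd(4,19) + gcd(20,4) + gcd(1,5) = 6+1+1+4+1 = 13.
By Pick's theorem A = I + B/2 − 1, so I = 379.5 − 13/2 + 1 = 374.

374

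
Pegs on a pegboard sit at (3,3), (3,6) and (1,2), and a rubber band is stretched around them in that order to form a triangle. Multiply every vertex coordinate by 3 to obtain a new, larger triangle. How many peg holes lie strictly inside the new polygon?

19

The shoelace formula gives twice the area as |(3·6 − 3·3) + (3·2 − 1·6) + (1·3 − 3·2)| = 6, so the area is 3.
Along each edge there are gcd(|Δx|,|Δy|)+1 lattice points, so counting each shared vertex once the boundary has gcd(0,3) + gcd(2,4) + gcd(2,1) = 3+2+1 = 6.
Scaling by 3 multiplies the area by 3² = 9 (so the new area is 27) and multiplies the boundary lattice-point count by 3, giving 18.
By Pick's theorem, the interior count of the dilated polygon is 27 − 18/2 + 1 = 19.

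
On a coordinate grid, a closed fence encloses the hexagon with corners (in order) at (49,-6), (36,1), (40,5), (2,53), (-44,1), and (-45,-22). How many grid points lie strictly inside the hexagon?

The shoelace formula gives twice the area as |(49·1 − 36·(-6)) + (36·5 − 40·1) + (40·53 − 2·5) + (2·1 − (-44)·53) + ((-44)·(-22) − (-45)·1) + ((-45)·(-6) − 49·(-22))| = 7210, so the area is 3605.
Along each edge there are gcd(|Δx|,|Δy|)+1 lattice points, so counting each shared vertex once the boundary has gcd(13,7) + gcd(4,4) + gcd(38,48) + gcd(46,52) + gcd(1,23) + gcd(94,16) = 1+4+2+2+1+2 = 12.
Pick's theorem gives I = A − B/2 + 1 = 3605 − 12/2 + 1 = 3600.

3600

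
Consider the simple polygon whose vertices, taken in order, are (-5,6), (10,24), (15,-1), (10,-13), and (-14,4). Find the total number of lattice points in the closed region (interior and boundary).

477

By the shoelace formula, twice the signed area is |[(-5)·24 − 10·6] + [10·(-1) − 15·24] + [15·(-13) − 10·(-1)] + [10·4 − (-14)·(-13)] + [(-14)·6 − (-5)·4]| = 941, so the area is 941/2.
Summing gcd(|Δx|,|Δy|) over the edges gives the boundary count: gcd(15,18) + gcd(5,25) + gcd(5,12) + gcd(24,17) + gcd(9,2) = 3+5+1+1+1 = 11.
Pick's theorem gives I = A − B/2 + 1 = 941/2 − 11/2 + 1 = 466, so the closed region contains I + B = 466 + 11 = 477 lattice points.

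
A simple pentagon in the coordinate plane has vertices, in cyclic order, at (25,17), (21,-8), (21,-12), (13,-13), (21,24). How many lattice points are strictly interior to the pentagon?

By the shoelace formula, twice the signed area is |[25·(-8) − 21·17] + [21·(-12) − 21·(-8)] + [21·(-13) − 13·(-12)] + [13·24 − 21·(-13)] + [21·17 − 25·24]| = 416, so the area is 208.
Summing gcd(|Δx|,|Δy|) over the edges gives the boundary count: gcd(4,25) + gcd(0,4) + gcd(8,1) + gcd(8,37) + gcd(4,7) = 1+4+1+1+1 = 8.
Pick's theorem gives I = A − B/2 + 1 = 208 − 8/2 + 1 = 205.

205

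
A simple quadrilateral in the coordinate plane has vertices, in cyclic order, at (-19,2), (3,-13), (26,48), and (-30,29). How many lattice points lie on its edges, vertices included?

4

The number of boundary lattice points is Σ gcd(|Δx|,|Δy|) = gcd(22,15) + gcd(23,61) + gcd(56,19) + gcd(11,27) = 1+1+1+1 = 4.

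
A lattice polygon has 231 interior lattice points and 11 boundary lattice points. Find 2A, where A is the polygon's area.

471

By Pick's theorem, A = I + B/2 − 1 = 231 + 11/2 − 1 = 471/2.
Hence 2A = 471.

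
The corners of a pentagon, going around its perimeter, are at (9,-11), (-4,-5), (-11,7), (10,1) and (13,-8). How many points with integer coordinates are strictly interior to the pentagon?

The shoelace formula gives twice the area as |(9·(-5) − (-4)·(-11)) + ((-4)·7 − (-11)·(-5)) + ((-11)·1 − 10·7) + (10·(-8) − 13·1) + (13·(-11) − 9·(-8))| = 417, so the area is 417/2.
The number of boundary lattice points is Σ gcd(|Δx|,|Δy|) = gcd(13,6) + gcd(7,12) + gcd(21,6) + gcd(3,9) + gcd(4,3) = 1+1+3+3+1 = 9.
By Pick's theorem A = I + B/2 − 1, so I = 417/2 − 9/2 + 1 = 205.

205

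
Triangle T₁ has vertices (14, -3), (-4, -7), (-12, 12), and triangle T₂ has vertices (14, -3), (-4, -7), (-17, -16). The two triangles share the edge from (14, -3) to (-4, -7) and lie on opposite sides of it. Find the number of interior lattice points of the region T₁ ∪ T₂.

The union is the simple quadrilateral with vertices (14, -3), (-12, 12), (-4, -7), (-17, -16) in order.
By the shoelace formula, twice the signed area is |[14·12 − (-12)·(-3)] + [(-12)·(-7) − (-4)·12] + [(-4)·(-16) − (-17)·(-7)] + [(-17)·(-3) − 14·(-16)]| = 484, so the area is 242.
The number of boundary lattice points is Σ gcd(|Δx|,|Δy|) = gcd(26,15) + gcd(8,19) + gcd(13,9) + gcd(31,13) = 1+1+1+1 = 4.
By Pick's theorem I = A − B/2 + 1 = 242 − 4/2 + 1 = 241.

241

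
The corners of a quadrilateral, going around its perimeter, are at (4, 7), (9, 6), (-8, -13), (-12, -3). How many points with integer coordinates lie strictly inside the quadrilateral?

The shoelace formula gives twice the area as |(4·6 − 9·7) + (9·(-13) − (-8)·6) + ((-8)·(-3) − (-12)·(-13)) + ((-12)·7 − 4·(-3))| = 312, so the area is 156.
Along each edge there are gcd(|Δx|,|Δy|)+1 lattice points, so counting each shared vertex once the boundary has gcd(5,1) + gcd(17,19) + gcd(4,10) + gcd(16,10) = 1+1+2+2 = 6.
By Pick's theorem A = I + B/2 − 1, so I = 156 − 6/2 + 1 = 154.

154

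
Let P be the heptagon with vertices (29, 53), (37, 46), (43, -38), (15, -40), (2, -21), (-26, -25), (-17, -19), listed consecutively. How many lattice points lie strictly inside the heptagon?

3128

The shoelace formula gives twice the area as |[29·46 − 37·53] + [37·(-38) − 43·46] + [43·(-40) − 15·(-38)] + [15·(-21) − 2·(-40)] + [2·(-25) − (-26)·(-21)] + [(-26)·(-19) − (-17)·(-25)] + [(-17)·53 − 29·(-19)]| = 6273, so the area is 6273/2.
The number of boundary lattice points is Σ gcd(|Δx|,|Δy|) = gcd(8,7) + gcd(6,84) + gcd(28,2) + gcd(13,19) + gcd(28,4) + gcd(9,6) + gcd(46,72) = 1+6+2+1+4+3+2 = 19.
By Pick's theorem A = I + B/2 − 1, so I = 6273/2 − 19/2 + 1 = 3128.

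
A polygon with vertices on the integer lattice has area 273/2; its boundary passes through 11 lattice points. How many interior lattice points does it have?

Pick's theorem A = I + B/2 − 1 rearranges to I = A − B/2 + 1 = 273/2 − 11/2 + 1 = 132.

132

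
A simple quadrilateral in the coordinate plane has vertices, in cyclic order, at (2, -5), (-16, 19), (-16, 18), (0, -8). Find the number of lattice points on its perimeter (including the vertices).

Summing gcd(|Δx|,|Δy|) over the edges gives the boundary count: gcd(18,24) + gcd(0,1) + gcd(16,26) + gcd(2,3) = 6+1+2+1 = 10.

10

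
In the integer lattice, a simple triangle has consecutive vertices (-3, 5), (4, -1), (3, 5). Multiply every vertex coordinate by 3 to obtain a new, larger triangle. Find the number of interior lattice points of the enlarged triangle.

Using the shoelace formula, 2A = |((-3)·(-1) − 4·5) + (4·5 − 3·(-1)) + (3·5 − (-3)·5)| = 36, so the area is 18.
Summing gcd(|Δx|,|Δy|) over the edges gives the boundary count: gcd(7,6) + gcd(1,6) + gcd(6,0) = 1+1+6 = 8.
Scaling by 3 multiplies the area by 3² = 9 (so the new area is 162) and multiplies the boundary lattice-point count by 3, giving 24.
By Pick's theorem, the interior count of the dilated polygon is 162 − 24/2 + 1 = 151.

151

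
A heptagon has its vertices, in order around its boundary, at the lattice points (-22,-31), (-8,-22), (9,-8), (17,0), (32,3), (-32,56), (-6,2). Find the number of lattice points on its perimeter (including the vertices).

17

Summing gcd(|Δx|,|Δy|) over the edges gives the boundary count: gcd(14,9) + gcd(17,14) + gcd(8,8) + gcd(15,3) + gcd(64,53) + gcd(26,54) + gcd(16,33) = 1+1+8+3+1+2+1 = 17.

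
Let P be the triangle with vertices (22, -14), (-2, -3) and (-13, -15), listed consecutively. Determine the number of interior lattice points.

Using the shoelace formula, 2A = |(22·(-3) − (-2)·(-14)) + ((-2)·(-15) − (-13)·(-3)) + ((-13)·(-14) − 22·(-15))| = 409, so the area is 204.5.
Summing gcd(|Δx|,|Δy|) over the edges gives the boundary count: gcd(24,11) + gcd(11,12) + gcd(35,1) = 1+1+1 = 3.
Pick's theorem gives I = A − B/2 + 1 = 204.5 − 3/2 + 1 = 204.

204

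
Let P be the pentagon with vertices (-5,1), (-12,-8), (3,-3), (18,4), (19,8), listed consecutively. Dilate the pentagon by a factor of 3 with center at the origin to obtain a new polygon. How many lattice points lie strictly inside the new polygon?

The shoelace formula gives twice the area as |((-5)·(-8) − (-12)·1) + ((-12)·(-3) − 3·(-8)) + (3·4 − 18·(-3)) + (18·8 − 19·4) + (19·1 − (-5)·8)| = 305, so the area is 152.5.
Summing gcd(|Δx|,|Δy|) over the edges gives the boundary count: gcd(7,9) + gcd(15,5) + gcd(15,7) + gcd(1,4) + gcd(24,7) = 1+5+1+1+1 = 9.
Scaling by 3 multiplies the area by 3² = 9 (so the new area is 1372.5) and multiplies the boundary lattice-point count by 3, giving 27.
By Pick's theorem, the interior count of the dilated polygon is 1372.5 − 27/2 + 1 = 1360.

1360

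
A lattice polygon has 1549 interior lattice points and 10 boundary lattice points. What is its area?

1553

By Pick's theorem, A = I + B/2 − 1 = 1549 + 10/2 − 1 = 1553.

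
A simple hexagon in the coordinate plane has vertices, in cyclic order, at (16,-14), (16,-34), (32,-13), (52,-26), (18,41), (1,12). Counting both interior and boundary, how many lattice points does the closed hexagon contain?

1500

Using the shoelace formula, 2A = |(16·(-34) − 16·(-14)) + (16·(-13) − 32·(-34)) + (32·(-26) − 52·(-13)) + (52·41 − 18·(-26)) + (18·12 − 1·41) + (1·(-14) − 16·12)| = 2973, so the area is 1486.5.
The number of boundary lattice points is Σ gcd(|Δx|,|Δy|) = gcd(0,20) + gcd(16,21) + gcd(20,13) + gcd(34,67) + gcd(17,29) + gcd(15,26) = 20+1+1+1+1+1 = 25.
Pick's theorem gives I = A − B/2 + 1 = 1486.5 − 25/2 + 1 = 1475, so the closed region contains I + B = 1475 + 25 = 1500 lattice points.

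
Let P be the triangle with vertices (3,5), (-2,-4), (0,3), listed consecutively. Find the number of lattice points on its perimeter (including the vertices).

3

Along each edge there are gcd(|Δx|,|Δy|)+1 lattice points, so counting each shared vertex once the boundary has gcd(5,9) + gcd(2,7) + gcd(3,2) = 1+1+1 = 3.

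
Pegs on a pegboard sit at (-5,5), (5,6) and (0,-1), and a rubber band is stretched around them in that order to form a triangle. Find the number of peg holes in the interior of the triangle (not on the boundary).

By the shoelace formula, twice the signed area is |((-5)·6 − 5·5) + (5·(-1) − 0·6) + (0·5 − (-5)·(-1))| = 65, so the area is 65/2.
Summing gcd(|Δx|,|Δy|) over the edges gives the boundary count: gcd(10,1) + gcd(5,7) + gcd(5,6) = 1+1+1 = 3.
Pick's theorem gives I = A − B/2 + 1 = 65/2 − 3/2 + 1 = 32.

32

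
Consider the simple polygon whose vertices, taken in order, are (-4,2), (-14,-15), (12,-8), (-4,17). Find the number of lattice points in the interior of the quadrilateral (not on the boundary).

298

The shoelace formula gives twice the area as |((-4)·(-15) − (-14)·2) + ((-14)·(-8) − 12·(-15)) + (12·17 − (-4)·(-8)) + ((-4)·2 − (-4)·17)| = 612, so the area is 306.
Along each edge there are gcd(|Δx|,|Δy|)+1 lattice points, so counting each shared vertex once the boundary has gcd(10,17) + gcd(26,7) + gcd(16,25) + gcd(0,15) = 1+1+1+15 = 18.
By Pick's theorem A = I + B/2 − 1, so I = 306 − 18/2 + 1 = 298.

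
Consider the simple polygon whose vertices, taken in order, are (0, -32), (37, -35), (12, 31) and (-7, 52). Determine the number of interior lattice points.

Using the shoelace formula, 2A = |[0·(-35) − 37·(-32)] + [37·31 − 12·(-35)] + [12·52 − (-7)·31] + [(-7)·(-32) − 0·52]| = 3816, so the area is 1908.
Along each edge there are gcd(|Δx|,|Δy|)+1 lattice points, so counting each shared vertex once the boundary has gcd(37,3) + gcd(25,66) + gcd(19,21) + gcd(7,84) = 1+1+1+7 = 10.
By Pick's theorem A = I + B/2 − 1, so I = 1908 − 10/2 + 1 = 1904.

1904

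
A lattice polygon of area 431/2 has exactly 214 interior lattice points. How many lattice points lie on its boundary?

Pick's theorem gives A = I + B/2 − 1, so B = 2(A − I + 1) = 2(431/2 − 214 + 1) = 5.

5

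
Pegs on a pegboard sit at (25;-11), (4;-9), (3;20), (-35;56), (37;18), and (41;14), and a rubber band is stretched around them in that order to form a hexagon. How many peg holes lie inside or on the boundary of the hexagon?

1471

The shoelace formula gives twice the area as |[25·(-9) − 4·(-11)] + [4·20 − 3·(-9)] + [3·56 − (-35)·20] + [(-35)·18 − 37·56] + [37·14 − 41·18] + [41·(-11) − 25·14]| = 2929, so the area is 2929/2.
The number of boundary lattice points is Σ gcd(|Δx|,|Δy|) = gcd(21,2) + gcd(1,29) + gcd(38,36) + gcd(72,38) + gcd(4,4) + gcd(16,25) = 1+1+2+2+4+1 = 11.
Pick's theorem gives I = A − B/2 + 1 = 2929/2 − 11/2 + 1 = 1460, so the closed region contains I + B = 1460 + 11 = 1471 lattice points.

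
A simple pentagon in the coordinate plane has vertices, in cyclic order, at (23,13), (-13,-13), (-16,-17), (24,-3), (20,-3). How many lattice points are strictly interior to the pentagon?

By the shoelace formula, twice the signed area is |(23·(-13) − (-13)·13) + ((-13)·(-17) − (-16)·(-13)) + ((-16)·(-3) − 24·(-17)) + (24·(-3) − 20·(-3)) + (20·13 − 23·(-3))| = 656, so the area is 328.
The number of boundary lattice points is Σ gcd(|Δx|,|Δy|) = gcd(36,26) + gcd(3,4) + gcd(40,14) + gcd(4,0) + gcd(3,16) = 2+1+2+4+1 = 10.
Pick's theorem gives I = A − B/2 + 1 = 328 − 10/2 + 1 = 324.

324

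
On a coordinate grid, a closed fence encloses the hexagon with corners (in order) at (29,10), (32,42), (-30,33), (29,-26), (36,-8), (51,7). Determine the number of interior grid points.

2316

The shoelace formula gives twice the area as |[29·42 − 32·10] + [32·33 − (-30)·42] + [(-30)·(-26) − 29·33] + [29·(-8) − 36·(-26)] + [36·7 − 51·(-8)] + [51·10 − 29·7]| = 4708, so the area is 2354.
The number of boundary lattice points is Σ gcd(|Δx|,|Δy|) = gcd(3,32) + gcd(62,9) + gcd(59,59) + gcd(7,18) + gcd(15,15) + gcd(22,3) = 1+1+59+1+15+1 = 78.
By Pick's theorem A = I + B/2 − 1, so I = 2354 − 78/2 + 1 = 2316.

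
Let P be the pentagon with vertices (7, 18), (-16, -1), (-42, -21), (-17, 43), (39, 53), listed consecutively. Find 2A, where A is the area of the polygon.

3835

The shoelace formula gives twice the area as |(7·(-1) − (-16)·18) + ((-16)·(-21) − (-42)·(-1)) + ((-42)·43 − (-17)·(-21)) + ((-17)·53 − 39·43) + (39·18 − 7·53)| = 3835, so the area is 1917.5.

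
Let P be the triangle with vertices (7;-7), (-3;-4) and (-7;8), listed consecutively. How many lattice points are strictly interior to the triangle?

52

The shoelace formula gives twice the area as |(7·(-4) − (-3)·(-7)) + ((-3)·8 − (-7)·(-4)) + ((-7)·(-7) − 7·8)| = 108, so the area is 54.
Summing gcd(|Δx|,|Δy|) over the edges gives the boundary count: gcd(10,3) + gcd(4,12) + gcd(14,15) = 1+4+1 = 6.
Pick's theorem gives I = A − B/2 + 1 = 54 − 6/2 + 1 = 52.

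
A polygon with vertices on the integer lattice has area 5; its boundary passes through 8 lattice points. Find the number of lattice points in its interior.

Pick's theorem A = I + B/2 − 1 rearranges to I = A − B/2 + 1 = 5 − 8/2 + 1 = 2.

2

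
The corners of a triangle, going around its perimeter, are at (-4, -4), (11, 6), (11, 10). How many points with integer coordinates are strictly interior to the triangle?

The shoelace formula gives twice the area as |[(-4)·6 − 11·(-4)] + [11·10 − 11·6] + [11·(-4) − (-4)·10]| = 60, so the area is 30.
Along each edge there are gcd(|Δx|,|Δy|)+1 lattice points, so counting each shared vertex once the boundary has gcd(15,10) + gcd(0,4) + gcd(15,14) = 5+4+1 = 10.
By Pick's theorem A = I + B/2 − 1, so I = 30 − 10/2 + 1 = 26.

26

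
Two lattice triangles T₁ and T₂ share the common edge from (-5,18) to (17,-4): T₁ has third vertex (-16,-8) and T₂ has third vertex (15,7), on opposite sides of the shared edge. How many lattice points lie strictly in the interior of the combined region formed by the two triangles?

505

The union is the simple quadrilateral with vertices (-5,18), (-16,-8), (17,-4), (15,7) in order.
The shoelace formula gives twice the area as |[(-5)·(-8) − (-16)·18] + [(-16)·(-4) − 17·(-8)] + [17·7 − 15·(-4)] + [15·18 − (-5)·7]| = 1012, so the area is 506.
The number of boundary lattice points is Σ gcd(|Δx|,|Δy|) = gcd(11,26) + gcd(33,4) + gcd(2,11) + gcd(20,11) = 1+1+1+1 = 4.
By Pick's theorem I = A − B/2 + 1 = 506 − 4/2 + 1 = 505.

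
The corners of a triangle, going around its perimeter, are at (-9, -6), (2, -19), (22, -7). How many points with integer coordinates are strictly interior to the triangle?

Using the shoelace formula, 2A = |[(-9)·(-19) − 2·(-6)] + [2·(-7) − 22·(-19)] + [22·(-6) − (-9)·(-7)]| = 392, so the area is 196.
Summing gcd(|Δx|,|Δy|) over the edges gives the boundary count: gcd(11,13) + gcd(20,12) + gcd(31,1) = 1+4+1 = 6.
By Pick's theorem A = I + B/2 − 1, so I = 196 − 6/2 + 1 = 194.

194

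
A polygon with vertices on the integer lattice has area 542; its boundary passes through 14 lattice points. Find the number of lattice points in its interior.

536

From Pick's theorem, I = A − B/2 + 1 = 542 − 14/2 + 1 = 536.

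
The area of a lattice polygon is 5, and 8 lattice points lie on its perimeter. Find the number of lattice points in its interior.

2

Pick's theorem A = I + B/2 − 1 rearranges to I = A − B/2 + 1 = 5 − 8/2 + 1 = 2.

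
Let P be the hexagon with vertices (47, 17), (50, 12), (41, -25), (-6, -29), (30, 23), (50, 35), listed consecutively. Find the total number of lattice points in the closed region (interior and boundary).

The shoelace formula gives twice the area as |[47·12 − 50·17] + [50·(-25) − 41·12] + [41·(-29) − (-6)·(-25)] + [(-6)·23 − 30·(-29)] + [30·35 − 50·23] + [50·17 − 47·35]| = 3530, so the area is 1765.
Along each edge there are gcd(|Δx|,|Δy|)+1 lattice points, so counting each shared vertex once the boundary has gcd(3,5) + gcd(9,37) + gcd(47,4) + gcd(36,52) + gcd(20,12) + gcd(3,18) = 1+1+1+4+4+3 = 14.
Pick's theorem gives I = A − B/2 + 1 = 1765 − 14/2 + 1 = 1759, so the closed region contains I + B = 1759 + 14 = 1773 lattice points.

1773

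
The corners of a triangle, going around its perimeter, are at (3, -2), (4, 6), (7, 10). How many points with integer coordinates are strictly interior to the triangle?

8

The shoelace formula gives twice the area as |[3·6 − 4·(-2)] + [4·10 − 7·6] + [7·(-2) − 3·10]| = 20, so the area is 10.
The number of boundary lattice points is Σ gcd(|Δx|,|Δy|) = gcd(1,8) + gcd(3,4) + gcd(4,12) = 1+1+4 = 6.
By Pick's theorem A = I + B/2 − 1, so I = 10 − 6/2 + 1 = 8.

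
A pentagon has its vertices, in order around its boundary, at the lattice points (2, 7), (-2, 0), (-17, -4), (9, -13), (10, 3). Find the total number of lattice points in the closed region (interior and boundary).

Using the shoelace formula, 2A = |[2·0 − (-2)·7] + [(-2)·(-4) − (-17)·0] + [(-17)·(-13) − 9·(-4)] + [9·3 − 10·(-13)] + [10·7 − 2·3]| = 500, so the area is 250.
The number of boundary lattice points is Σ gcd(|Δx|,|Δy|) = gcd(4,7) + gcd(15,4) + gcd(26,9) + gcd(1,16) + gcd(8,4) = 1+1+1+1+4 = 8.
Pick's theorem gives I = A − B/2 + 1 = 250 − 8/2 + 1 = 247, so the closed region contains I + B = 247 + 8 = 255 lattice points.

255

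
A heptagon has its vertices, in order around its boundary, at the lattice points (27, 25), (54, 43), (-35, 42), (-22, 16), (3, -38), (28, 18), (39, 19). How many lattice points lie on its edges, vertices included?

32

The number of boundary lattice points is Σ gcd(|Δx|,|Δy|) = gcd(27,18) + gcd(89,1) + gcd(13,26) + gcd(25,54) + gcd(25,56) + gcd(11,1) + gcd(12,6) = 9+1+13+1+1+1+6 = 32.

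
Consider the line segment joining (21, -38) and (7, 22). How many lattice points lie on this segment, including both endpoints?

The number of lattice points on a segment between lattice points is gcd(|Δx|,|Δy|) + 1 = gcd(14,60) + 1 = 2 + 1 = 3.

3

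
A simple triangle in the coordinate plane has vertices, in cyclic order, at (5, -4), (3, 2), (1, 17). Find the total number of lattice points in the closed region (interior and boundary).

The shoelace formula gives twice the area as |[5·2 − 3·(-4)] + [3·17 − 1·2] + [1·(-4) − 5·17]| = 18, so the area is 9.
The number of boundary lattice points is Σ gcd(|Δx|,|Δy|) = gcd(2,6) + gcd(2,15) + gcd(4,21) = 2+1+1 = 4.
Pick's theorem gives I = A − B/2 + 1 = 9 − 4/2 + 1 = 8, so the closed region contains I + B = 8 + 4 = 12 lattice points.

12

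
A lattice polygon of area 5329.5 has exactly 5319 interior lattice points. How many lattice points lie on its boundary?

Pick's theorem gives A = I + B/2 − 1, so B = 2(A − I + 1) = 2(5329.5 − 5319 + 1) = 23.

23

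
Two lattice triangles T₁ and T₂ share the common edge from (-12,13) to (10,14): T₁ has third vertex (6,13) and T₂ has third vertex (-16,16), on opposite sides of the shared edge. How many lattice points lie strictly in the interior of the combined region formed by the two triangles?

34

The union is the simple quadrilateral with vertices (-12,13), (6,13), (10,14), (-16,16) in order.
Using the shoelace formula, 2A = |((-12)·13 − 6·13) + (6·14 − 10·13) + (10·16 − (-16)·14) + ((-16)·13 − (-12)·16)| = 88, so the area is 44.
Summing gcd(|Δx|,|Δy|) over the edges gives the boundary count: gcd(18,0) + gcd(4,1) + gcd(26,2) + gcd(4,3) = 18+1+2+1 = 22.
By Pick's theorem I = A − B/2 + 1 = 44 − 22/2 + 1 = 34.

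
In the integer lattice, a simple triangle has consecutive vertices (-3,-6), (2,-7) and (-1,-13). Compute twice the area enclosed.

By the shoelace formula, twice the signed area is |((-3)·(-7) − 2·(-6)) + (2·(-13) − (-1)·(-7)) + ((-1)·(-6) − (-3)·(-13))| = 33, so the area is 16.5.

33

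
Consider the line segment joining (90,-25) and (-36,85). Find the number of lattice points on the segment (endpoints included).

3

The number of lattice points on a segment between lattice points is gcd(|Δx|,|Δy|) + 1 = gcd(126,110) + 1 = 2 + 1 = 3.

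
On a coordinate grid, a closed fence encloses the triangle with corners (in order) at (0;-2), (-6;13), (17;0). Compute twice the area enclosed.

267

The shoelace formula gives twice the area as |[0·13 − (-6)·(-2)] + [(-6)·0 − 17·13] + [17·(-2) − 0·0]| = 267, so the area is 133.5.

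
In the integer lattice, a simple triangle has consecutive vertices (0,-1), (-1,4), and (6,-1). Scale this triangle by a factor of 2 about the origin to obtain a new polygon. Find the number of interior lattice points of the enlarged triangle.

By the shoelace formula, twice the signed area is |(0·4 − (-1)·(-1)) + ((-1)·(-1) − 6·4) + (6·(-1) − 0·(-1))| = 30, so the area is 15.
Summing gcd(|Δx|,|Δy|) over the edges gives the boundary count: gcd(1,5) + gcd(7,5) + gcd(6,0) = 1+1+6 = 8.
Scaling by 2 multiplies the area by 2² = 4 (so the new area is 60) and multiplies the boundary lattice-point count by 2, giving 16.
By Pick's theorem, the interior count of the dilated polygon is 60 − 16/2 + 1 = 53.

53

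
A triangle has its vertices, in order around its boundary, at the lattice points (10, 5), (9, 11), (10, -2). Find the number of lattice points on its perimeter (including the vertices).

9

The number of boundary lattice points is Σ gcd(|Δx|,|Δy|) = gcd(1,6) + gcd(1,13) + gcd(0,7) = 1+1+7 = 9.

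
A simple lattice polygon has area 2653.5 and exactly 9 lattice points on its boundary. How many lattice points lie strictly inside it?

From Pick's theorem, I = A − B/2 + 1 = 2653.5 − 9/2 + 1 = 2650.

2650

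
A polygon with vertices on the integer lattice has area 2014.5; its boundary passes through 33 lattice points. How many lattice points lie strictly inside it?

1999

From Pick's theorem, I = A − B/2 + 1 = 2014.5 − 33/2 + 1 = 1999.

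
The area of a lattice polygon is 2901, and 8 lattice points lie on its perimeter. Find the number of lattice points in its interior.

From Pick's theorem, I = A − B/2 + 1 = 2901 − 8/2 + 1 = 2898.

2898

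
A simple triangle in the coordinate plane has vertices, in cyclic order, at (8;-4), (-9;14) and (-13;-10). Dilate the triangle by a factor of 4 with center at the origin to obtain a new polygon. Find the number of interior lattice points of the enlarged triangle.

3825

The shoelace formula gives twice the area as |(8·14 − (-9)·(-4)) + ((-9)·(-10) − (-13)·14) + ((-13)·(-4) − 8·(-10))| = 480, so the area is 240.
Summing gcd(|Δx|,|Δy|) over the edges gives the boundary count: gcd(17,18) + gcd(4,24) + gcd(21,6) = 1+4+3 = 8.
Scaling by 4 multiplies the area by 4² = 16 (so the new area is 3840) and multiplies the boundary lattice-point count by 4, giving 32.
By Pick's theorem, the interior count of the dilated polygon is 3840 − 32/2 + 1 = 3825.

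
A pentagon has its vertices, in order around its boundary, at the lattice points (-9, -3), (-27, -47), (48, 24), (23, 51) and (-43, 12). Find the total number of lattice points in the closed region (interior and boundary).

3281

Using the shoelace formula, 2A = |((-9)·(-47) − (-27)·(-3)) + ((-27)·24 − 48·(-47)) + (48·51 − 23·24) + (23·12 − (-43)·51) + ((-43)·(-3) − (-9)·12)| = 6552, so the area is 3276.
The number of boundary lattice points is Σ gcd(|Δx|,|Δy|) = gcd(18,44) + gcd(75,71) + gcd(25,27) + gcd(66,39) + gcd(34,15) = 2+1+1+3+1 = 8.
Pick's theorem gives I = A − B/2 + 1 = 3276 − 8/2 + 1 = 3273, so the closed region contains I + B = 3273 + 8 = 3281 lattice points.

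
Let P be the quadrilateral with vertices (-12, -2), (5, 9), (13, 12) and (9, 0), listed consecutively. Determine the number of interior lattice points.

138

The shoelace formula gives twice the area as |[(-12)·9 − 5·(-2)] + [5·12 − 13·9] + [13·0 − 9·12] + [9·(-2) − (-12)·0]| = 281, so the area is 140.5.
Summing gcd(|Δx|,|Δy|) over the edges gives the boundary count: gcd(17,11) + gcd(8,3) + gcd(4,12) + gcd(21,2) = 1+1+4+1 = 7.
Pick's theorem gives I = A − B/2 + 1 = 140.5 − 7/2 + 1 = 138.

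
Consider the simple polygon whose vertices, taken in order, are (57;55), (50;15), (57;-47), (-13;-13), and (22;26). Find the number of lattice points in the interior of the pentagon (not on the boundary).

Using the shoelace formula, 2A = |[57·15 − 50·55] + [50·(-47) − 57·15] + [57·(-13) − (-13)·(-47)] + [(-13)·26 − 22·(-13)] + [22·55 − 57·26]| = 6776, so the area is 3388.
The number of boundary lattice points is Σ gcd(|Δx|,|Δy|) = gcd(7,40) + gcd(7,62) + gcd(70,34) + gcd(35,39) + gcd(35,29) = 1+1+2+1+1 = 6.
By Pick's theorem A = I + B/2 − 1, so I = 3388 − 6/2 + 1 = 3386.

3386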